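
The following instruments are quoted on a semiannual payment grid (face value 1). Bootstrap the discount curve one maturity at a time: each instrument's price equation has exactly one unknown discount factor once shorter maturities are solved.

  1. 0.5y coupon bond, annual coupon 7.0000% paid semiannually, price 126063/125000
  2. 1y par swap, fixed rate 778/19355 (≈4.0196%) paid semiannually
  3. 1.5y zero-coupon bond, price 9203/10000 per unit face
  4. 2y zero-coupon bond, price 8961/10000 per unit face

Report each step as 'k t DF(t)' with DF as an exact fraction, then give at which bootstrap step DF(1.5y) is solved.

1 1/2 609/625
2 1 9611/10000
3 3/2 9203/10000
4 2 8961/10000
DF(1.5y) is solved at step 3

step 1 [0.5y] bond c/2=7/200: DF=(126063/125000 − 7/200·(0))/(1+7/200) = 609/625 ≈ 0.974400
step 2 [1y] swap r/2=389/19355: DF=(1 − 389/19355·(0.974400))/(1+389/19355) = 9611/10000 ≈ 0.961100
step 3 [1.5y] zero: DF = P = 9203/10000 ≈ 0.920300
step 4 [2y] zero: DF = P = 8961/10000 ≈ 0.896100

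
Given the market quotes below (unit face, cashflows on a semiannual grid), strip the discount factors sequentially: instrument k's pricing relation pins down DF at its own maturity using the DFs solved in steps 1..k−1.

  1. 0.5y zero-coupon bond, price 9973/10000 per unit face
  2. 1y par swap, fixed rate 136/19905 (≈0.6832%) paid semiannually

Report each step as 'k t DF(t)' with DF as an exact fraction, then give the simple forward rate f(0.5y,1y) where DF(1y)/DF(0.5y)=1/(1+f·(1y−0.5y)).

step 1 [0.5y] zero: DF = P = 9973/10000 ≈ 0.997300
step 2 [1y] swap r/2=68/19905: DF=(1 − 68/19905·(0.997300))/(1+68/19905) = 2483/2500 ≈ 0.993200

1 1/2 9973/10000
2 1 2483/2500
f(0.5y,1y) = ((9973/10000)/(2483/2500) − 1)/(1/2) = 41/4966 ≈ 0.8256%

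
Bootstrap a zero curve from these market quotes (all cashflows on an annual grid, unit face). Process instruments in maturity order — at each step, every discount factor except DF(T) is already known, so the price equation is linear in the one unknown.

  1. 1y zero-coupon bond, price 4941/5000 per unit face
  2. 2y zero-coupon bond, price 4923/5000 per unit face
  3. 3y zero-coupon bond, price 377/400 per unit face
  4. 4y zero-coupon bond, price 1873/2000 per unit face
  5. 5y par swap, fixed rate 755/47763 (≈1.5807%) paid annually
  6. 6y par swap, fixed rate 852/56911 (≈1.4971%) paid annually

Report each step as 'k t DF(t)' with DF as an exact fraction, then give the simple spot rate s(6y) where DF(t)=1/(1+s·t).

1 1 4941/5000
2 2 4923/5000
3 3 377/400
4 4 1873/2000
5 5 1849/2000
6 6 2287/2500
s(6y) = (1/(2287/2500) − 1)/(6) = 71/4574 ≈ 1.5523%

step 1 [1y] zero: DF = P = 4941/5000 ≈ 0.988200
step 2 [2y] zero: DF = P = 4923/5000 ≈ 0.984600
step 3 [3y] zero: DF = P = 377/400 ≈ 0.942500
step 4 [4y] zero: DF = P = 1873/2000 ≈ 0.936500
step 5 [5y] swap r/1=755/47763: DF=(1 − 755/47763·(0.988200+0.984600+0.942500+0.936500))/(1+755/47763) = 1849/2000 ≈ 0.924500
step 6 [6y] swap r/1=852/56911: DF=(1 − 852/56911·(0.988200+0.984600+0.942500+0.936500+0.924500))/(1+852/56911) = 2287/2500 ≈ 0.914800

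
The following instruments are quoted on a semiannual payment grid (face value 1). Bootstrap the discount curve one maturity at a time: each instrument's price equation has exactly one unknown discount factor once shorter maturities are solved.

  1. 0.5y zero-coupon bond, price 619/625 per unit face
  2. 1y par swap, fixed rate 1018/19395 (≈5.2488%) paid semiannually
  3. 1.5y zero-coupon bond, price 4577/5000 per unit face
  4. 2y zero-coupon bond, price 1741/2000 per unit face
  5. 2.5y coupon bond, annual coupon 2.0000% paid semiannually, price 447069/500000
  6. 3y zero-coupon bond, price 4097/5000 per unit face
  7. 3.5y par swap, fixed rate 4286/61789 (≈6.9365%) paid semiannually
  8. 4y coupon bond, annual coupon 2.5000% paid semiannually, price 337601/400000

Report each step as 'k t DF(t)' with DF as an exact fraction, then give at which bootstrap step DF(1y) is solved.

1 1/2 619/625
2 1 9491/10000
3 3/2 4577/5000
4 2 1741/2000
5 5/2 2121/2500
6 3 4097/5000
7 7/2 7857/10000
8 4 7573/10000
DF(1y) is solved at step 2

step 1 [0.5y] zero: DF = P = 619/625 ≈ 0.990400
step 2 [1y] swap r/2=509/19395: DF=(1 − 509/19395·(0.990400))/(1+509/19395) = 9491/10000 ≈ 0.949100
step 3 [1.5y] zero: DF = P = 4577/5000 ≈ 0.915400
step 4 [2y] zero: DF = P = 1741/2000 ≈ 0.870500
step 5 [2.5y] bond c/2=1/100: DF=(447069/500000 − 1/100·(0.990400+0.949100+0.915400+0.870500))/(1+1/100) = 2121/2500 ≈ 0.848400
step 6 [3y] zero: DF = P = 4097/5000 ≈ 0.819400
step 7 [3.5y] swap r/2=2143/61789: DF=(1 − 2143/61789·(0.990400+0.949100+0.915400+0.870500+0.848400+0.819400))/(1+2143/61789) = 7857/10000 ≈ 0.785700
step 8 [4y] bond c/2=1/80: DF=(337601/400000 − 1/80·(0.990400+0.949100+0.915400+0.870500+0.848400+0.819400+0.785700))/(1+1/80) = 7573/10000 ≈ 0.757300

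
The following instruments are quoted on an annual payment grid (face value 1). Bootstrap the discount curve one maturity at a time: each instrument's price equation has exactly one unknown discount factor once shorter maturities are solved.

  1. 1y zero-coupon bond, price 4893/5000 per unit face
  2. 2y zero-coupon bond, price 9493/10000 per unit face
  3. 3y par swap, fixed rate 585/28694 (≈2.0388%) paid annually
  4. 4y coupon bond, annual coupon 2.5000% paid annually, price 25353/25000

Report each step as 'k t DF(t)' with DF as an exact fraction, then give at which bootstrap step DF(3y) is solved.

step 1 [1y] zero: DF = P = 4893/5000 ≈ 0.978600
step 2 [2y] zero: DF = P = 9493/10000 ≈ 0.949300
step 3 [3y] swap r/1=585/28694: DF=(1 − 585/28694·(0.978600+0.949300))/(1+585/28694) = 1883/2000 ≈ 0.941500
step 4 [4y] bond c/1=1/40: DF=(25353/25000 − 1/40·(0.978600+0.949300+0.941500))/(1+1/40) = 4597/5000 ≈ 0.919400

1 1 4893/5000
2 2 9493/10000
3 3 1883/2000
4 4 4597/5000
DF(3y) is solved at step 3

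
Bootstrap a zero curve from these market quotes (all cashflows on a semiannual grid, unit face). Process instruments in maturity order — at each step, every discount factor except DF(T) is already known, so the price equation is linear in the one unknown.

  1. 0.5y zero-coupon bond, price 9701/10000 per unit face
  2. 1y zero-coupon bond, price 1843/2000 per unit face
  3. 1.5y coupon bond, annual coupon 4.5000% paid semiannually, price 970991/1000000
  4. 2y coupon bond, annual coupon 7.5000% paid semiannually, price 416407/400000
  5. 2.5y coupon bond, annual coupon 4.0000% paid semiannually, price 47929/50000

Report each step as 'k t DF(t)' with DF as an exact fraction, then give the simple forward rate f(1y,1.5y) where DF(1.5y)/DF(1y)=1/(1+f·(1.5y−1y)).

1 1/2 9701/10000
2 1 1843/2000
3 3/2 227/250
4 2 4511/5000
5 5/2 542/625
f(1y,1.5y) = ((1843/2000)/(227/250) − 1)/(1/2) = 27/908 ≈ 2.9736%

step 1 [0.5y] zero: DF = P = 9701/10000 ≈ 0.970100
step 2 [1y] zero: DF = P = 1843/2000 ≈ 0.921500
step 3 [1.5y] bond c/2=9/400: DF=(970991/1000000 − 9/400·(0.970100+0.921500))/(1+9/400) = 227/250 ≈ 0.908000
step 4 [2y] bond c/2=3/80: DF=(416407/400000 − 3/80·(0.970100+0.921500+0.908000))/(1+3/80) = 4511/5000 ≈ 0.902200
step 5 [2.5y] bond c/2=1/50: DF=(47929/50000 − 1/50·(0.970100+0.921500+0.908000+0.902200))/(1+1/50) = 542/625 ≈ 0.867200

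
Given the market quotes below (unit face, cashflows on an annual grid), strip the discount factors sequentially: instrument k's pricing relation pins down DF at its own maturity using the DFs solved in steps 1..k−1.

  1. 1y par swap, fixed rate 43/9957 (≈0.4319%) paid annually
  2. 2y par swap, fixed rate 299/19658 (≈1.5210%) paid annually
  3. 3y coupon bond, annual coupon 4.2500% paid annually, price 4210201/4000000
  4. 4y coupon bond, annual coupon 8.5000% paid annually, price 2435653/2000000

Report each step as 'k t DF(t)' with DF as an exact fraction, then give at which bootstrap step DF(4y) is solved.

1 1 9957/10000
2 2 9701/10000
3 3 1859/2000
4 4 2239/2500
DF(4y) is solved at step 4

step 1 [1y] swap r/1=43/9957: DF=(1 − 43/9957·(0))/(1+43/9957) = 9957/10000 ≈ 0.995700
step 2 [2y] swap r/1=299/19658: DF=(1 − 299/19658·(0.995700))/(1+299/19658) = 9701/10000 ≈ 0.970100
step 3 [3y] bond c/1=17/400: DF=(4210201/4000000 − 17/400·(0.995700+0.970100))/(1+17/400) = 1859/2000 ≈ 0.929500
step 4 [4y] bond c/1=17/200: DF=(2435653/2000000 − 17/200·(0.995700+0.970100+0.929500))/(1+17/200) = 2239/2500 ≈ 0.895600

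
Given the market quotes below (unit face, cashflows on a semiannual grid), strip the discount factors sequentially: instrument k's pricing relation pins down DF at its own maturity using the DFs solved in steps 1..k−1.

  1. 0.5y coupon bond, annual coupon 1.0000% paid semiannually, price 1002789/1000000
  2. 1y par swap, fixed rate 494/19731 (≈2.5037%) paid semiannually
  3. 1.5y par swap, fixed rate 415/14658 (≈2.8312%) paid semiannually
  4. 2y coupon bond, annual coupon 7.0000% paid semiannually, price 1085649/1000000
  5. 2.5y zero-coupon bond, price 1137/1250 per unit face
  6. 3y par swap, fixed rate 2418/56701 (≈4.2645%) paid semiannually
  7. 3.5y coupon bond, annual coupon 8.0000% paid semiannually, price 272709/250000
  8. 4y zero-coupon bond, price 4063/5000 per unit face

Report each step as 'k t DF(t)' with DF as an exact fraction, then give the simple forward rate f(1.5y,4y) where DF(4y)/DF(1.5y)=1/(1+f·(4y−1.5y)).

step 1 [0.5y] bond c/2=1/200: DF=(1002789/1000000 − 1/200·(0))/(1+1/200) = 4989/5000 ≈ 0.997800
step 2 [1y] swap r/2=247/19731: DF=(1 − 247/19731·(0.997800))/(1+247/19731) = 9753/10000 ≈ 0.975300
step 3 [1.5y] swap r/2=415/29316: DF=(1 − 415/29316·(0.997800+0.975300))/(1+415/29316) = 1917/2000 ≈ 0.958500
step 4 [2y] bond c/2=7/200: DF=(1085649/1000000 − 7/200·(0.997800+0.975300+0.958500))/(1+7/200) = 4749/5000 ≈ 0.949800
step 5 [2.5y] zero: DF = P = 1137/1250 ≈ 0.909600
step 6 [3y] swap r/2=1209/56701: DF=(1 − 1209/56701·(0.997800+0.975300+0.958500+0.949800+0.909600))/(1+1209/56701) = 8791/10000 ≈ 0.879100
step 7 [3.5y] bond c/2=1/25: DF=(272709/250000 − 1/25·(0.997800+0.975300+0.958500+0.949800+0.909600+0.879100))/(1+1/25) = 2077/2500 ≈ 0.830800
step 8 [4y] zero: DF = P = 4063/5000 ≈ 0.812600

1 1/2 4989/5000
2 1 9753/10000
3 3/2 1917/2000
4 2 4749/5000
5 5/2 1137/1250
6 3 8791/10000
7 7/2 2077/2500
8 4 4063/5000
f(1.5y,4y) = ((1917/2000)/(4063/5000) − 1)/(5/2) = 1459/20315 ≈ 7.1819%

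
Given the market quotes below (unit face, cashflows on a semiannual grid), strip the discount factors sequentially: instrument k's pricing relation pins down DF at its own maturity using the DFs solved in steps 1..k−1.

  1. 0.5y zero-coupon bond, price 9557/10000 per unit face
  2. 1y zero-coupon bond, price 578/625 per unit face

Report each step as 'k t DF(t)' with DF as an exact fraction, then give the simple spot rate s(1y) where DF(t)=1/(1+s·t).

1 1/2 9557/10000
2 1 578/625
s(1y) = (1/(578/625) − 1)/(1) = 47/578 ≈ 8.1315%

step 1 [0.5y] zero: DF = P = 9557/10000 ≈ 0.955700
step 2 [1y] zero: DF = P = 578/625 ≈ 0.924800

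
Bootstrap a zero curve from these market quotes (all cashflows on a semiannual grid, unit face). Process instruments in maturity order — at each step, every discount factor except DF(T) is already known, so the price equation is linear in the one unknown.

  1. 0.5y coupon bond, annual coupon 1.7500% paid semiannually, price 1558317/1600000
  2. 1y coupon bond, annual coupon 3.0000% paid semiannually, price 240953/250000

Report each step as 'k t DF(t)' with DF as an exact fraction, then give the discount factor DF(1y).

step 1 [0.5y] bond c/2=7/800: DF=(1558317/1600000 − 7/800·(0))/(1+7/800) = 1931/2000 ≈ 0.965500
step 2 [1y] bond c/2=3/200: DF=(240953/250000 − 3/200·(0.965500))/(1+3/200) = 9353/10000 ≈ 0.935300

1 1/2 1931/2000
2 1 9353/10000
DF(1y) = 9353/10000 ≈ 0.935300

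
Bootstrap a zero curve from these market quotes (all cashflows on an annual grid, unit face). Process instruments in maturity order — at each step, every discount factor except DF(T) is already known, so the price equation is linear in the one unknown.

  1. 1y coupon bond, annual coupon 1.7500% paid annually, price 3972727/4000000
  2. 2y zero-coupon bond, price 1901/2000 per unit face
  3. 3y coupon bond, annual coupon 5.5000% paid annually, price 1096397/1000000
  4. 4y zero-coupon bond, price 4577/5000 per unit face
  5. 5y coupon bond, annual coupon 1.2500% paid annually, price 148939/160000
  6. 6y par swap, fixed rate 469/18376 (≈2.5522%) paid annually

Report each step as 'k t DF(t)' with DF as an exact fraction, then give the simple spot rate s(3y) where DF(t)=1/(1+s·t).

1 1 9761/10000
2 2 1901/2000
3 3 2347/2500
4 4 4577/5000
5 5 8727/10000
6 6 8593/10000
s(3y) = (1/(2347/2500) − 1)/(3) = 51/2347 ≈ 2.1730%

step 1 [1y] bond c/1=7/400: DF=(3972727/4000000 − 7/400·(0))/(1+7/400) = 9761/10000 ≈ 0.976100
step 2 [2y] zero: DF = P = 1901/2000 ≈ 0.950500
step 3 [3y] bond c/1=11/200: DF=(1096397/1000000 − 11/200·(0.976100+0.950500))/(1+11/200) = 2347/2500 ≈ 0.938800
step 4 [4y] zero: DF = P = 4577/5000 ≈ 0.915400
step 5 [5y] bond c/1=1/80: DF=(148939/160000 − 1/80·(0.976100+0.950500+0.938800+0.915400))/(1+1/80) = 8727/10000 ≈ 0.872700
step 6 [6y] swap r/1=469/18376: DF=(1 − 469/18376·(0.976100+0.950500+0.938800+0.915400+0.872700))/(1+469/18376) = 8593/10000 ≈ 0.859300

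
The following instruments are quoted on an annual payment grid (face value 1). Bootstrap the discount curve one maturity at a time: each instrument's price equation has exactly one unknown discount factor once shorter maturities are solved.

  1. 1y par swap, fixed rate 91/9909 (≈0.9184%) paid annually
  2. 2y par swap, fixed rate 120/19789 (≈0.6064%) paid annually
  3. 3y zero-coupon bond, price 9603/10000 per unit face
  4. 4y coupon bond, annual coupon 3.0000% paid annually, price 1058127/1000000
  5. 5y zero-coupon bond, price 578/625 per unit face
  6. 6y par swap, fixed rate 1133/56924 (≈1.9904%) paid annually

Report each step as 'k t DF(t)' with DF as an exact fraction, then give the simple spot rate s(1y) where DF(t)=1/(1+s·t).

step 1 [1y] swap r/1=91/9909: DF=(1 − 91/9909·(0))/(1+91/9909) = 9909/10000 ≈ 0.990900
step 2 [2y] swap r/1=120/19789: DF=(1 − 120/19789·(0.990900))/(1+120/19789) = 247/250 ≈ 0.988000
step 3 [3y] zero: DF = P = 9603/10000 ≈ 0.960300
step 4 [4y] bond c/1=3/100: DF=(1058127/1000000 − 3/100·(0.990900+0.988000+0.960300))/(1+3/100) = 9417/10000 ≈ 0.941700
step 5 [5y] zero: DF = P = 578/625 ≈ 0.924800
step 6 [6y] swap r/1=1133/56924: DF=(1 − 1133/56924·(0.990900+0.988000+0.960300+0.941700+0.924800))/(1+1133/56924) = 8867/10000 ≈ 0.886700

1 1 9909/10000
2 2 247/250
3 3 9603/10000
4 4 9417/10000
5 5 578/625
6 6 8867/10000
s(1y) = (1/(9909/10000) − 1)/(1) = 91/9909 ≈ 0.9184%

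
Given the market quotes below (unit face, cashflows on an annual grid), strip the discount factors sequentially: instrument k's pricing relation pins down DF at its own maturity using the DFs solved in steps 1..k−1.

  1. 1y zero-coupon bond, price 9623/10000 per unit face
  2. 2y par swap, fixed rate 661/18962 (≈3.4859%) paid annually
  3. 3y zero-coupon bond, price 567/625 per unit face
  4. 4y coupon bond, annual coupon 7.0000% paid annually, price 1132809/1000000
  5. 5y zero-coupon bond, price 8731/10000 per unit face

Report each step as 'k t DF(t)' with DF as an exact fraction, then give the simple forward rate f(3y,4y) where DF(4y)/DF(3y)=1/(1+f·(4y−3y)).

step 1 [1y] zero: DF = P = 9623/10000 ≈ 0.962300
step 2 [2y] swap r/1=661/18962: DF=(1 − 661/18962·(0.962300))/(1+661/18962) = 9339/10000 ≈ 0.933900
step 3 [3y] zero: DF = P = 567/625 ≈ 0.907200
step 4 [4y] bond c/1=7/100: DF=(1132809/1000000 − 7/100·(0.962300+0.933900+0.907200))/(1+7/100) = 8753/10000 ≈ 0.875300
step 5 [5y] zero: DF = P = 8731/10000 ≈ 0.873100

1 1 9623/10000
2 2 9339/10000
3 3 567/625
4 4 8753/10000
5 5 8731/10000
f(3y,4y) = ((567/625)/(8753/10000) − 1)/(1) = 319/8753 ≈ 3.6445%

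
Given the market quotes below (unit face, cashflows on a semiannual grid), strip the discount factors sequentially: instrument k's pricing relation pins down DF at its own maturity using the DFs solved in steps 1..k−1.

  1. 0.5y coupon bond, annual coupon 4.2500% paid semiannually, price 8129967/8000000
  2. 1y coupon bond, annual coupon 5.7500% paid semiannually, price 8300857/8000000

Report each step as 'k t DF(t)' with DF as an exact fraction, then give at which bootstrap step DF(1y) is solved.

1 1/2 9951/10000
2 1 613/625
DF(1y) is solved at step 2

step 1 [0.5y] bond c/2=17/800: DF=(8129967/8000000 − 17/800·(0))/(1+17/800) = 9951/10000 ≈ 0.995100
step 2 [1y] bond c/2=23/800: DF=(8300857/8000000 − 23/800·(0.995100))/(1+23/800) = 613/625 ≈ 0.980800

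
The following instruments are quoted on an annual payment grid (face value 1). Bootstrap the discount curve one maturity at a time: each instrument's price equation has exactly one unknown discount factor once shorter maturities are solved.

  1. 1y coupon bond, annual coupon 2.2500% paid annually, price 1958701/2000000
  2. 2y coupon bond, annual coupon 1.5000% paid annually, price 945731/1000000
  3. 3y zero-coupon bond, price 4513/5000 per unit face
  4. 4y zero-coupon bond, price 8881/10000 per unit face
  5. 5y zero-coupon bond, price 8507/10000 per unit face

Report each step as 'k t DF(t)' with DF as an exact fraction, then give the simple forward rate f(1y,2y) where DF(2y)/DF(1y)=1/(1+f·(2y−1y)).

1 1 4789/5000
2 2 1147/1250
3 3 4513/5000
4 4 8881/10000
5 5 8507/10000
f(1y,2y) = ((4789/5000)/(1147/1250) − 1)/(1) = 201/4588 ≈ 4.3810%

step 1 [1y] bond c/1=9/400: DF=(1958701/2000000 − 9/400·(0))/(1+9/400) = 4789/5000 ≈ 0.957800
step 2 [2y] bond c/1=3/200: DF=(945731/1000000 − 3/200·(0.957800))/(1+3/200) = 1147/1250 ≈ 0.917600
step 3 [3y] zero: DF = P = 4513/5000 ≈ 0.902600
step 4 [4y] zero: DF = P = 8881/10000 ≈ 0.888100
step 5 [5y] zero: DF = P = 8507/10000 ≈ 0.850700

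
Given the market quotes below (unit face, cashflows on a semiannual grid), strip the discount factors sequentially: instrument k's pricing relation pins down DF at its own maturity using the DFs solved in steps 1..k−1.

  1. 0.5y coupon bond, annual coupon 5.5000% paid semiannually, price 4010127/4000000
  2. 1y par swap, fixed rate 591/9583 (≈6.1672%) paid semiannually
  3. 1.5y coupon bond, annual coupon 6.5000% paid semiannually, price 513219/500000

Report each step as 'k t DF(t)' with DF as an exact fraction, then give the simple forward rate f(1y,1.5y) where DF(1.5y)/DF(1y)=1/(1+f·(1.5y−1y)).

1 1/2 9757/10000
2 1 9409/10000
3 3/2 4669/5000
f(1y,1.5y) = ((9409/10000)/(4669/5000) − 1)/(1/2) = 71/4669 ≈ 1.5207%

step 1 [0.5y] bond c/2=11/400: DF=(4010127/4000000 − 11/400·(0))/(1+11/400) = 9757/10000 ≈ 0.975700
step 2 [1y] swap r/2=591/19166: DF=(1 − 591/19166·(0.975700))/(1+591/19166) = 9409/10000 ≈ 0.940900
step 3 [1.5y] bond c/2=13/400: DF=(513219/500000 − 13/400·(0.975700+0.940900))/(1+13/400) = 4669/5000 ≈ 0.933800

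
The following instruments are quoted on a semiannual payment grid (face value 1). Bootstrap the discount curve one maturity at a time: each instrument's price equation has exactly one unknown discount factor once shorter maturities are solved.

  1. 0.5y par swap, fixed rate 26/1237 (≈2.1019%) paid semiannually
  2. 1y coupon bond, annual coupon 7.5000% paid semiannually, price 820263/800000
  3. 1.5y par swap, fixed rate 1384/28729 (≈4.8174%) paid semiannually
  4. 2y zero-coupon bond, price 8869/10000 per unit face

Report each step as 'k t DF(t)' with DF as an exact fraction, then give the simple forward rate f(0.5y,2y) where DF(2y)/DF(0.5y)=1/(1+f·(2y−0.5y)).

1 1/2 1237/1250
2 1 381/400
3 3/2 2327/2500
4 2 8869/10000
f(0.5y,2y) = ((1237/1250)/(8869/10000) − 1)/(3/2) = 2054/26607 ≈ 7.7198%

step 1 [0.5y] swap r/2=13/1237: DF=(1 − 13/1237·(0))/(1+13/1237) = 1237/1250 ≈ 0.989600
step 2 [1y] bond c/2=3/80: DF=(820263/800000 − 3/80·(0.989600))/(1+3/80) = 381/400 ≈ 0.952500
step 3 [1.5y] swap r/2=692/28729: DF=(1 − 692/28729·(0.989600+0.952500))/(1+692/28729) = 2327/2500 ≈ 0.930800
step 4 [2y] zero: DF = P = 8869/10000 ≈ 0.886900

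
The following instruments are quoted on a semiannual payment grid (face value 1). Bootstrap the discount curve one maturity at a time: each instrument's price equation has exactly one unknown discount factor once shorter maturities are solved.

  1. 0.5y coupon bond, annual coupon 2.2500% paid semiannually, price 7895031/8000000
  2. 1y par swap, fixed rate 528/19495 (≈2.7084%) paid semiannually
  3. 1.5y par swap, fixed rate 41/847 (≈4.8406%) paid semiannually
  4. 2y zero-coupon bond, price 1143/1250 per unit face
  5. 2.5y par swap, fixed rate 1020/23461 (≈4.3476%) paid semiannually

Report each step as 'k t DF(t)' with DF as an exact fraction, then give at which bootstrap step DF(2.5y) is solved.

step 1 [0.5y] bond c/2=9/800: DF=(7895031/8000000 − 9/800·(0))/(1+9/800) = 9759/10000 ≈ 0.975900
step 2 [1y] swap r/2=264/19495: DF=(1 − 264/19495·(0.975900))/(1+264/19495) = 1217/1250 ≈ 0.973600
step 3 [1.5y] swap r/2=41/1694: DF=(1 − 41/1694·(0.975900+0.973600))/(1+41/1694) = 9303/10000 ≈ 0.930300
step 4 [2y] zero: DF = P = 1143/1250 ≈ 0.914400
step 5 [2.5y] swap r/2=510/23461: DF=(1 − 510/23461·(0.975900+0.973600+0.930300+0.914400))/(1+510/23461) = 449/500 ≈ 0.898000

1 1/2 9759/10000
2 1 1217/1250
3 3/2 9303/10000
4 2 1143/1250
5 5/2 449/500
DF(2.5y) is solved at step 5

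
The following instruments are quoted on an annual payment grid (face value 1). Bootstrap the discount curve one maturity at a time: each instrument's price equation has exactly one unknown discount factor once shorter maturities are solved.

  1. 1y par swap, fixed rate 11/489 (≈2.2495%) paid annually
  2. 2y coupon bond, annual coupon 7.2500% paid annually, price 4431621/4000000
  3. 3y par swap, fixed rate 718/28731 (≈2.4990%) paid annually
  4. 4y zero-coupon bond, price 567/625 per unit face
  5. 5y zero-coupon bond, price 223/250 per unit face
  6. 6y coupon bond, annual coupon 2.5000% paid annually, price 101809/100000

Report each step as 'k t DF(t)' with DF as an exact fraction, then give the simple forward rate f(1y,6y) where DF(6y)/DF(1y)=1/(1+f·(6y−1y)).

1 1 489/500
2 2 9669/10000
3 3 4641/5000
4 4 567/625
5 5 223/250
6 6 8793/10000
f(1y,6y) = ((489/500)/(8793/10000) − 1)/(5) = 329/14655 ≈ 2.2450%

step 1 [1y] swap r/1=11/489: DF=(1 − 11/489·(0))/(1+11/489) = 489/500 ≈ 0.978000
step 2 [2y] bond c/1=29/400: DF=(4431621/4000000 − 29/400·(0.978000))/(1+29/400) = 9669/10000 ≈ 0.966900
step 3 [3y] swap r/1=718/28731: DF=(1 − 718/28731·(0.978000+0.966900))/(1+718/28731) = 4641/5000 ≈ 0.928200
step 4 [4y] zero: DF = P = 567/625 ≈ 0.907200
step 5 [5y] zero: DF = P = 223/250 ≈ 0.892000
step 6 [6y] bond c/1=1/40: DF=(101809/100000 − 1/40·(0.978000+0.966900+0.928200+0.907200+0.892000))/(1+1/40) = 8793/10000 ≈ 0.879300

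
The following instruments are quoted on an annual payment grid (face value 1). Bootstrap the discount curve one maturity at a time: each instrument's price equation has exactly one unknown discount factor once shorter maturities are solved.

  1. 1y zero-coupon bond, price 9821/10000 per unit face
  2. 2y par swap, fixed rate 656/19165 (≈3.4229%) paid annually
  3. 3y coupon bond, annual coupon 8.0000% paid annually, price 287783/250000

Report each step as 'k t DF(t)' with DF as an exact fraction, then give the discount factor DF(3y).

step 1 [1y] zero: DF = P = 9821/10000 ≈ 0.982100
step 2 [2y] swap r/1=656/19165: DF=(1 − 656/19165·(0.982100))/(1+656/19165) = 584/625 ≈ 0.934400
step 3 [3y] bond c/1=2/25: DF=(287783/250000 − 2/25·(0.982100+0.934400))/(1+2/25) = 9239/10000 ≈ 0.923900

1 1 9821/10000
2 2 584/625
3 3 9239/10000
DF(3y) = 9239/10000 ≈ 0.923900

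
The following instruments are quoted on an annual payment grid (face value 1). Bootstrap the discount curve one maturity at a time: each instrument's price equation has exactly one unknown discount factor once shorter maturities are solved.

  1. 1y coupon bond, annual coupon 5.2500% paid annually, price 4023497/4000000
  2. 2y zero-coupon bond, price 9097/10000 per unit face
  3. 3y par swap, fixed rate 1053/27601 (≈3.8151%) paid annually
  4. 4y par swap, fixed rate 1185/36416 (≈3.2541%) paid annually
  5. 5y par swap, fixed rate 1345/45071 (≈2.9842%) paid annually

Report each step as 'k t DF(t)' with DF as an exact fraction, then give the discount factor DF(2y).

step 1 [1y] bond c/1=21/400: DF=(4023497/4000000 − 21/400·(0))/(1+21/400) = 9557/10000 ≈ 0.955700
step 2 [2y] zero: DF = P = 9097/10000 ≈ 0.909700
step 3 [3y] swap r/1=1053/27601: DF=(1 − 1053/27601·(0.955700+0.909700))/(1+1053/27601) = 8947/10000 ≈ 0.894700
step 4 [4y] swap r/1=1185/36416: DF=(1 − 1185/36416·(0.955700+0.909700+0.894700))/(1+1185/36416) = 1763/2000 ≈ 0.881500
step 5 [5y] swap r/1=1345/45071: DF=(1 − 1345/45071·(0.955700+0.909700+0.894700+0.881500))/(1+1345/45071) = 1731/2000 ≈ 0.865500

1 1 9557/10000
2 2 9097/10000
3 3 8947/10000
4 4 1763/2000
5 5 1731/2000
DF(2y) = 9097/10000 ≈ 0.909700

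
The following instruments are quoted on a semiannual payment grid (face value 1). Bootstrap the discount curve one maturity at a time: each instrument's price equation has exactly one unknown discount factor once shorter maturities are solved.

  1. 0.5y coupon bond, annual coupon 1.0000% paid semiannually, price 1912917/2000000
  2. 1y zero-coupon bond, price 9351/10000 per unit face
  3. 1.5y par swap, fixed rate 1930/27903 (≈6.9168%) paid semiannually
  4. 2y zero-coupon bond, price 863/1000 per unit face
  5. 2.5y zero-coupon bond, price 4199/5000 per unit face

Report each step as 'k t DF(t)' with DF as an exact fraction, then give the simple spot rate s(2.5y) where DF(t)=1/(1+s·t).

step 1 [0.5y] bond c/2=1/200: DF=(1912917/2000000 − 1/200·(0))/(1+1/200) = 9517/10000 ≈ 0.951700
step 2 [1y] zero: DF = P = 9351/10000 ≈ 0.935100
step 3 [1.5y] swap r/2=965/27903: DF=(1 − 965/27903·(0.951700+0.935100))/(1+965/27903) = 1807/2000 ≈ 0.903500
step 4 [2y] zero: DF = P = 863/1000 ≈ 0.863000
step 5 [2.5y] zero: DF = P = 4199/5000 ≈ 0.839800

1 1/2 9517/10000
2 1 9351/10000
3 3/2 1807/2000
4 2 863/1000
5 5/2 4199/5000
s(2.5y) = (1/(4199/5000) − 1)/(5/2) = 1602/20995 ≈ 7.6304%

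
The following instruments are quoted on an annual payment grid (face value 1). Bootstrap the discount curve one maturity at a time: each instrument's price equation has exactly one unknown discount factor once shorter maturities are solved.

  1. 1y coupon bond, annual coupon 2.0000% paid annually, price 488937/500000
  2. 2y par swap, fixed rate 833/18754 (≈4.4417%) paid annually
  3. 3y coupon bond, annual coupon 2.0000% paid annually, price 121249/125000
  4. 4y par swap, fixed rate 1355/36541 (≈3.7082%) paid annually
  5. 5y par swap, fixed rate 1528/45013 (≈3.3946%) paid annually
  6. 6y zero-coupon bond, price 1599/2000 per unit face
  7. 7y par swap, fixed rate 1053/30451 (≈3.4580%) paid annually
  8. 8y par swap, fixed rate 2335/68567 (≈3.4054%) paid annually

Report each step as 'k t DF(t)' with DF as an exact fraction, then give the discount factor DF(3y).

1 1 9587/10000
2 2 9167/10000
3 3 4571/5000
4 4 1729/2000
5 5 1059/1250
6 6 1599/2000
7 7 3947/5000
8 8 1533/2000
DF(3y) = 4571/5000 ≈ 0.914200

step 1 [1y] bond c/1=1/50: DF=(488937/500000 − 1/50·(0))/(1+1/50) = 9587/10000 ≈ 0.958700
step 2 [2y] swap r/1=833/18754: DF=(1 − 833/18754·(0.958700))/(1+833/18754) = 9167/10000 ≈ 0.916700
step 3 [3y] bond c/1=1/50: DF=(121249/125000 − 1/50·(0.958700+0.916700))/(1+1/50) = 4571/5000 ≈ 0.914200
step 4 [4y] swap r/1=1355/36541: DF=(1 − 1355/36541·(0.958700+0.916700+0.914200))/(1+1355/36541) = 1729/2000 ≈ 0.864500
step 5 [5y] swap r/1=1528/45013: DF=(1 − 1528/45013·(0.958700+0.916700+0.914200+0.864500))/(1+1528/45013) = 1059/1250 ≈ 0.847200
step 6 [6y] zero: DF = P = 1599/2000 ≈ 0.799500
step 7 [7y] swap r/1=1053/30451: DF=(1 − 1053/30451·(0.958700+0.916700+0.914200+0.864500+0.847200+0.799500))/(1+1053/30451) = 3947/5000 ≈ 0.789400
step 8 [8y] swap r/1=2335/68567: DF=(1 − 2335/68567·(0.958700+0.916700+0.914200+0.864500+0.847200+0.799500+0.789400))/(1+2335/68567) = 1533/2000 ≈ 0.766500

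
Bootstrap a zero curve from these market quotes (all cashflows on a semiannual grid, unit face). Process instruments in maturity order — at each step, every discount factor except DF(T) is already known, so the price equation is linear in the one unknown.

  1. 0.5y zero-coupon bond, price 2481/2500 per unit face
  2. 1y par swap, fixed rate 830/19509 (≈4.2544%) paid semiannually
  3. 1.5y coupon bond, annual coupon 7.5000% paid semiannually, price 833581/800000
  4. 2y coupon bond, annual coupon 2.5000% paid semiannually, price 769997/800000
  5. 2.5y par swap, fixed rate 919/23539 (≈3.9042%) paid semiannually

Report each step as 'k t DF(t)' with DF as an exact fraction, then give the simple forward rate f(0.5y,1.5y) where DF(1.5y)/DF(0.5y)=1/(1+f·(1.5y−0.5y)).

step 1 [0.5y] zero: DF = P = 2481/2500 ≈ 0.992400
step 2 [1y] swap r/2=415/19509: DF=(1 − 415/19509·(0.992400))/(1+415/19509) = 1917/2000 ≈ 0.958500
step 3 [1.5y] bond c/2=3/80: DF=(833581/800000 − 3/80·(0.992400+0.958500))/(1+3/80) = 4669/5000 ≈ 0.933800
step 4 [2y] bond c/2=1/80: DF=(769997/800000 − 1/80·(0.992400+0.958500+0.933800))/(1+1/80) = 183/200 ≈ 0.915000
step 5 [2.5y] swap r/2=919/47078: DF=(1 − 919/47078·(0.992400+0.958500+0.933800+0.915000))/(1+919/47078) = 9081/10000 ≈ 0.908100

1 1/2 2481/2500
2 1 1917/2000
3 3/2 4669/5000
4 2 183/200
5 5/2 9081/10000
f(0.5y,1.5y) = ((2481/2500)/(4669/5000) − 1)/(1) = 293/4669 ≈ 6.2754%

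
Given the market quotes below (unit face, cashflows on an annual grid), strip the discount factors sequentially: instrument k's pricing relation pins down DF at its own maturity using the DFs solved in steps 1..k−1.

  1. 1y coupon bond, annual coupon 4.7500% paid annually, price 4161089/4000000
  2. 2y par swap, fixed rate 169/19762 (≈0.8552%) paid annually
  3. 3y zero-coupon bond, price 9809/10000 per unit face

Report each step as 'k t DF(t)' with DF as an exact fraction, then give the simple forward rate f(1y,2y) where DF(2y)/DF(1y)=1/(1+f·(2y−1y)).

step 1 [1y] bond c/1=19/400: DF=(4161089/4000000 − 19/400·(0))/(1+19/400) = 9931/10000 ≈ 0.993100
step 2 [2y] swap r/1=169/19762: DF=(1 − 169/19762·(0.993100))/(1+169/19762) = 9831/10000 ≈ 0.983100
step 3 [3y] zero: DF = P = 9809/10000 ≈ 0.980900

1 1 9931/10000
2 2 9831/10000
3 3 9809/10000
f(1y,2y) = ((9931/10000)/(9831/10000) − 1)/(1) = 100/9831 ≈ 1.0172%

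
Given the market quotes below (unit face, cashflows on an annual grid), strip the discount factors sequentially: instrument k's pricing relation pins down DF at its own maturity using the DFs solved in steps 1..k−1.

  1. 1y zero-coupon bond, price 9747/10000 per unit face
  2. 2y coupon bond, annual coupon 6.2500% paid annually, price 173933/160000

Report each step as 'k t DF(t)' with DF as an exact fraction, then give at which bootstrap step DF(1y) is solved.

step 1 [1y] zero: DF = P = 9747/10000 ≈ 0.974700
step 2 [2y] bond c/1=1/16: DF=(173933/160000 − 1/16·(0.974700))/(1+1/16) = 4829/5000 ≈ 0.965800

1 1 9747/10000
2 2 4829/5000
DF(1y) is solved at step 1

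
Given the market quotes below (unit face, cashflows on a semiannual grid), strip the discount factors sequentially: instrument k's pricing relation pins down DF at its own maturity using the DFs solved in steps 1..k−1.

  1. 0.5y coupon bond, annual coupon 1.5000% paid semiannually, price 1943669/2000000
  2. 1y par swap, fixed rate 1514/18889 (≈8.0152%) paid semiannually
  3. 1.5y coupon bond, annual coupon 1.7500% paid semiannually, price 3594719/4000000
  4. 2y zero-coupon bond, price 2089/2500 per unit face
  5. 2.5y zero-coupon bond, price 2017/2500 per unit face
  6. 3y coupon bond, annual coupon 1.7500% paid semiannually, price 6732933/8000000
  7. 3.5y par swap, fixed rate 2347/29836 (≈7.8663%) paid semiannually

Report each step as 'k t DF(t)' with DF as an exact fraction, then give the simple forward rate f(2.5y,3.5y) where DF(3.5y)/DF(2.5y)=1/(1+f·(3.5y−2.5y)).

step 1 [0.5y] bond c/2=3/400: DF=(1943669/2000000 − 3/400·(0))/(1+3/400) = 4823/5000 ≈ 0.964600
step 2 [1y] swap r/2=757/18889: DF=(1 − 757/18889·(0.964600))/(1+757/18889) = 9243/10000 ≈ 0.924300
step 3 [1.5y] bond c/2=7/800: DF=(3594719/4000000 − 7/800·(0.964600+0.924300))/(1+7/800) = 1749/2000 ≈ 0.874500
step 4 [2y] zero: DF = P = 2089/2500 ≈ 0.835600
step 5 [2.5y] zero: DF = P = 2017/2500 ≈ 0.806800
step 6 [3y] bond c/2=7/800: DF=(6732933/8000000 − 7/800·(0.964600+0.924300+0.874500+0.835600+0.806800))/(1+7/800) = 7961/10000 ≈ 0.796100
step 7 [3.5y] swap r/2=2347/59672: DF=(1 − 2347/59672·(0.964600+0.924300+0.874500+0.835600+0.806800+0.796100))/(1+2347/59672) = 7653/10000 ≈ 0.765300

1 1/2 4823/5000
2 1 9243/10000
3 3/2 1749/2000
4 2 2089/2500
5 5/2 2017/2500
6 3 7961/10000
7 7/2 7653/10000
f(2.5y,3.5y) = ((2017/2500)/(7653/10000) − 1)/(1) = 415/7653 ≈ 5.4227%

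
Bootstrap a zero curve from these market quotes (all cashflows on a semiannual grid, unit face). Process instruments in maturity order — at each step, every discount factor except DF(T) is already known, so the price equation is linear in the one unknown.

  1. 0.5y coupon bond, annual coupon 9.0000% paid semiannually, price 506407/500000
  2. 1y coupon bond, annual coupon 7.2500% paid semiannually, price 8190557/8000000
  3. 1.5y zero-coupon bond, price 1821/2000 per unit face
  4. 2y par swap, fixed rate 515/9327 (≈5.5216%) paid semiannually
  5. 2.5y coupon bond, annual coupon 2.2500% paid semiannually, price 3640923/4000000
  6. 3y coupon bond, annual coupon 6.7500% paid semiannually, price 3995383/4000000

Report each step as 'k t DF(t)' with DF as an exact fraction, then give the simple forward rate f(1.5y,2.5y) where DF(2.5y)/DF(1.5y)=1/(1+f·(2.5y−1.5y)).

1 1/2 2423/2500
2 1 9541/10000
3 3/2 1821/2000
4 2 897/1000
5 5/2 4293/5000
6 3 2041/2500
f(1.5y,2.5y) = ((1821/2000)/(4293/5000) − 1)/(1) = 173/2862 ≈ 6.0447%

step 1 [0.5y] bond c/2=9/200: DF=(506407/500000 − 9/200·(0))/(1+9/200) = 2423/2500 ≈ 0.969200
step 2 [1y] bond c/2=29/800: DF=(8190557/8000000 − 29/800·(0.969200))/(1+29/800) = 9541/10000 ≈ 0.954100
step 3 [1.5y] zero: DF = P = 1821/2000 ≈ 0.910500
step 4 [2y] swap r/2=515/18654: DF=(1 − 515/18654·(0.969200+0.954100+0.910500))/(1+515/18654) = 897/1000 ≈ 0.897000
step 5 [2.5y] bond c/2=9/800: DF=(3640923/4000000 − 9/800·(0.969200+0.954100+0.910500+0.897000))/(1+9/800) = 4293/5000 ≈ 0.858600
step 6 [3y] bond c/2=27/800: DF=(3995383/4000000 − 27/800·(0.969200+0.954100+0.910500+0.897000+0.858600))/(1+27/800) = 2041/2500 ≈ 0.816400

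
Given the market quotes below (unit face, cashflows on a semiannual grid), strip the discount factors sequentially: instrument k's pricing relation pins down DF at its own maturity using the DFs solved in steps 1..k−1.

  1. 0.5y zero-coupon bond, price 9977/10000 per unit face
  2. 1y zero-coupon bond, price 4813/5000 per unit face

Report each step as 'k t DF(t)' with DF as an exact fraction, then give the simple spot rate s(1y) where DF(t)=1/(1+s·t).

step 1 [0.5y] zero: DF = P = 9977/10000 ≈ 0.997700
step 2 [1y] zero: DF = P = 4813/5000 ≈ 0.962600

1 1/2 9977/10000
2 1 4813/5000
s(1y) = (1/(4813/5000) − 1)/(1) = 187/4813 ≈ 3.8853%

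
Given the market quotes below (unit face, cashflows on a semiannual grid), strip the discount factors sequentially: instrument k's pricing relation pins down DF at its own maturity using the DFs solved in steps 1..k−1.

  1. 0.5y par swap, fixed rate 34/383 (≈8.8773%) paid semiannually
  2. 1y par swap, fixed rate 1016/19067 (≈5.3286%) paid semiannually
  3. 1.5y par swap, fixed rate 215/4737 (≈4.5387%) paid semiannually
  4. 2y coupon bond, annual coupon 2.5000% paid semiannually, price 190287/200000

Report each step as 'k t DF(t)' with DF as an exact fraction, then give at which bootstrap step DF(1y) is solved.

step 1 [0.5y] swap r/2=17/383: DF=(1 − 17/383·(0))/(1+17/383) = 383/400 ≈ 0.957500
step 2 [1y] swap r/2=508/19067: DF=(1 − 508/19067·(0.957500))/(1+508/19067) = 2373/2500 ≈ 0.949200
step 3 [1.5y] swap r/2=215/9474: DF=(1 − 215/9474·(0.957500+0.949200))/(1+215/9474) = 1871/2000 ≈ 0.935500
step 4 [2y] bond c/2=1/80: DF=(190287/200000 − 1/80·(0.957500+0.949200+0.935500))/(1+1/80) = 4523/5000 ≈ 0.904600

1 1/2 383/400
2 1 2373/2500
3 3/2 1871/2000
4 2 4523/5000
DF(1y) is solved at step 2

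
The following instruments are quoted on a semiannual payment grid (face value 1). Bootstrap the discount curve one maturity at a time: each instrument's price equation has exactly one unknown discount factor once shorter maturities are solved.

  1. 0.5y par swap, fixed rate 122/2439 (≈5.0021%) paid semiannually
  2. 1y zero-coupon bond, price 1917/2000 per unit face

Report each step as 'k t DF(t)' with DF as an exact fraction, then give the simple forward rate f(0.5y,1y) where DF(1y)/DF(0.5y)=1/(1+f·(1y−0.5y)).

1 1/2 2439/2500
2 1 1917/2000
f(0.5y,1y) = ((2439/2500)/(1917/2000) − 1)/(1/2) = 38/1065 ≈ 3.5681%

step 1 [0.5y] swap r/2=61/2439: DF=(1 − 61/2439·(0))/(1+61/2439) = 2439/2500 ≈ 0.975600
step 2 [1y] zero: DF = P = 1917/2000 ≈ 0.958500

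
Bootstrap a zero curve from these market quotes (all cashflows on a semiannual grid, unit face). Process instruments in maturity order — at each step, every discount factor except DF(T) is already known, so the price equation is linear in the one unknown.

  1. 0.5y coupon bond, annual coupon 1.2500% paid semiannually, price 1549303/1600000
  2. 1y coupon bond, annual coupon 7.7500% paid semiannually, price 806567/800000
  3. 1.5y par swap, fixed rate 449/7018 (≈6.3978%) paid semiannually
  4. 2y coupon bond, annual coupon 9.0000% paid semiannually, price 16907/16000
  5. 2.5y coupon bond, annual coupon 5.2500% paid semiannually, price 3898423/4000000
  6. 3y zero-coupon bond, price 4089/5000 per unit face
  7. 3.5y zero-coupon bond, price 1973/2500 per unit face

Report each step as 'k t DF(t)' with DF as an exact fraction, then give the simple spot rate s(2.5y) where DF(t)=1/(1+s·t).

step 1 [0.5y] bond c/2=1/160: DF=(1549303/1600000 − 1/160·(0))/(1+1/160) = 9623/10000 ≈ 0.962300
step 2 [1y] bond c/2=31/800: DF=(806567/800000 − 31/800·(0.962300))/(1+31/800) = 9347/10000 ≈ 0.934700
step 3 [1.5y] swap r/2=449/14036: DF=(1 − 449/14036·(0.962300+0.934700))/(1+449/14036) = 4551/5000 ≈ 0.910200
step 4 [2y] bond c/2=9/200: DF=(16907/16000 − 9/200·(0.962300+0.934700+0.910200))/(1+9/200) = 8903/10000 ≈ 0.890300
step 5 [2.5y] bond c/2=21/800: DF=(3898423/4000000 − 21/800·(0.962300+0.934700+0.910200+0.890300))/(1+21/800) = 8551/10000 ≈ 0.855100
step 6 [3y] zero: DF = P = 4089/5000 ≈ 0.817800
step 7 [3.5y] zero: DF = P = 1973/2500 ≈ 0.789200

1 1/2 9623/10000
2 1 9347/10000
3 3/2 4551/5000
4 2 8903/10000
5 5/2 8551/10000
6 3 4089/5000
7 7/2 1973/2500
s(2.5y) = (1/(8551/10000) − 1)/(5/2) = 2898/42755 ≈ 6.7782%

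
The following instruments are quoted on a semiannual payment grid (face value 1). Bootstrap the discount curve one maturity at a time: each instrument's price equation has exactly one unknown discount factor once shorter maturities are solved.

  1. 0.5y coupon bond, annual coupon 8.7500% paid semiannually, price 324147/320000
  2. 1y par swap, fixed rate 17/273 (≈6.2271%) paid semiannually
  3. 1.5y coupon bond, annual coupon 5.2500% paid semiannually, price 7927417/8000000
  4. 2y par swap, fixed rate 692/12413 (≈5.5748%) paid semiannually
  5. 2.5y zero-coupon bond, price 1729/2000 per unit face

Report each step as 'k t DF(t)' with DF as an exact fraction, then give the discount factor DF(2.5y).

1 1/2 1941/2000
2 1 1881/2000
3 3/2 9167/10000
4 2 4481/5000
5 5/2 1729/2000
DF(2.5y) = 1729/2000 ≈ 0.864500

step 1 [0.5y] bond c/2=7/160: DF=(324147/320000 − 7/160·(0))/(1+7/160) = 1941/2000 ≈ 0.970500
step 2 [1y] swap r/2=17/546: DF=(1 − 17/546·(0.970500))/(1+17/546) = 1881/2000 ≈ 0.940500
step 3 [1.5y] bond c/2=21/800: DF=(7927417/8000000 − 21/800·(0.970500+0.940500))/(1+21/800) = 9167/10000 ≈ 0.916700
step 4 [2y] swap r/2=346/12413: DF=(1 − 346/12413·(0.970500+0.940500+0.916700))/(1+346/12413) = 4481/5000 ≈ 0.896200
step 5 [2.5y] zero: DF = P = 1729/2000 ≈ 0.864500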